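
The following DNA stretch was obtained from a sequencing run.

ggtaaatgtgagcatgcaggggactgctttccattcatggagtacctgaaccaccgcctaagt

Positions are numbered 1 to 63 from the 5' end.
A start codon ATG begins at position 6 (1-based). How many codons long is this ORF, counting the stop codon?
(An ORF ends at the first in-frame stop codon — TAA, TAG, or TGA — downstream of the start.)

Codons from position 6: ATG (6–8), TGA (9–11).
TGA is the first in-frame stop; that's 2 codons including the stop.

2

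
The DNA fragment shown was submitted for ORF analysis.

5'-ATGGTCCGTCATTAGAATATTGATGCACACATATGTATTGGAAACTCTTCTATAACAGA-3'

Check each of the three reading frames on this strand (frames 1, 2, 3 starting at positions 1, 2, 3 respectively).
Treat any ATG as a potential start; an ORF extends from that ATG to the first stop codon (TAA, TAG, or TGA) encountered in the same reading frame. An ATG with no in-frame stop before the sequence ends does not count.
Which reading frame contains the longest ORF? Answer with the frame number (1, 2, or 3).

Frame 1: ATG GTC CGT CAT TAG AAT ATT GAT GCA CAC ATA TGT ATT GGA AAC TCT TCT ATA ACA — ATG at 1, stop TAG at 13 → 15 nt.
Frame 2: TGG TCC GTC ATT AGA ATA TTG ATG CAC ACA TAT GTA TTG GAA ACT CTT CTA TAA CAG — ATG at 23, stop TAA at 53 → 33 nt.
Frame 3: GGT CCG TCA TTA GAA TAT TGA TGC ACA CAT ATG TAT TGG AAA CTC TTC TAT AAC AGA — no ATG→stop ORF.
Longest ORF is 33 nt in frame 2 (positions 23–55).

2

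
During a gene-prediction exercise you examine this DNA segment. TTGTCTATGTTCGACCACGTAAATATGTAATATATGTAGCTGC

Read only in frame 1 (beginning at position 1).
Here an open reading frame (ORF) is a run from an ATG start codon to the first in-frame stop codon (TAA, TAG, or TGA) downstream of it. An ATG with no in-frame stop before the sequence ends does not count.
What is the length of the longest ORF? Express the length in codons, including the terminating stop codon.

Frame 1: TTG TCT ATG TTC GAC CAC GTA AAT ATG TAA TAT ATG TAG CTG — ATG at 7, stop TAA at 28 → 24 nt; ATG at 25, stop TAA at 28 → 6 nt; ATG at 34, stop TAG at 37 → 6 nt.
Longest: frame 1, positions 7–30, 24 nt = 8 codons = 7 aa. → 8 codons.

8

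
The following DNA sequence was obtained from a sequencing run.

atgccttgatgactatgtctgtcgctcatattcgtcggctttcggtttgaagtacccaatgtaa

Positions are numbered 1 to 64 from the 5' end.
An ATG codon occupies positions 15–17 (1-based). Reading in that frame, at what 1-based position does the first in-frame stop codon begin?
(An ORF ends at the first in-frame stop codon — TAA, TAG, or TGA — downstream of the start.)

48

Codons from position 15: ATG (15–17), TCT (18–20), GTC (21–23), GCT (24–26), CAT (27–29), ATT (30–32), CGT (33–35), CGG (36–38), CTT (39–41), TCG (42–44), GTT (45–47), TGA (48–50).
TGA is a stop codon; it begins at position 48.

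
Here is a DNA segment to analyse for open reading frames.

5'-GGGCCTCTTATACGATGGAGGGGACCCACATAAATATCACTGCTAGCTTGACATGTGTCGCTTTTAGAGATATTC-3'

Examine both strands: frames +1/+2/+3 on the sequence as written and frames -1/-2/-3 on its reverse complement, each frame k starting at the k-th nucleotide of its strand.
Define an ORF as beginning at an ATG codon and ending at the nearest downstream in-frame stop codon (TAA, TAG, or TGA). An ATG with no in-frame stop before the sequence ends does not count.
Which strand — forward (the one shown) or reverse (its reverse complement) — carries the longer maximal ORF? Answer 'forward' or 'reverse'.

reverse

Reverse complement (5'→3'): GAATATCTCTAAAAGCGACACATGTCAAGCTAGCAGTGATATTTATGTGGGTCCCCTCCATCGTATAAGAGGCCC
Frame +1: GGG CCT CTT ATA CGA TGG AGG GGA CCC ACA TAA ATA TCA CTG CTA GCT TGA CAT GTG TCG CTT TTA GAG ATA TTC — no ATG→stop ORF.
Frame +2: GGC CTC TTA TAC GAT GGA GGG GAC CCA CAT AAA TAT CAC TGC TAG CTT GAC ATG TGT CGC TTT TAG AGA TAT — ATG at 53, stop TAG at 65 → 15 nt.
Frame +3: GCC TCT TAT ACG ATG GAG GGG ACC CAC ATA AAT ATC ACT GCT AGC TTG ACA TGT GTC GCT TTT AGA GAT ATT — no ATG→stop ORF.
Frame -1: GAA TAT CTC TAA AAG CGA CAC ATG TCA AGC TAG CAG TGA TAT TTA TGT GGG TCC CCT CCA TCG TAT AAG AGG CCC — ATG at 22, stop TAG at 31 → 12 nt.
Frame -2: AAT ATC TCT AAA AGC GAC ACA TGT CAA GCT AGC AGT GAT ATT TAT GTG GGT CCC CTC CAT CGT ATA AGA GGC — no ATG→stop ORF.
Frame -3: ATA TCT CTA AAA GCG ACA CAT GTC AAG CTA GCA GTG ATA TTT ATG TGG GTC CCC TCC ATC GTA TAA GAG GCC — ATG at 45, stop TAA at 66 → 24 nt.
Forward-strand max 15 nt; reverse-strand max 24 nt. The reverse strand has the longer ORF.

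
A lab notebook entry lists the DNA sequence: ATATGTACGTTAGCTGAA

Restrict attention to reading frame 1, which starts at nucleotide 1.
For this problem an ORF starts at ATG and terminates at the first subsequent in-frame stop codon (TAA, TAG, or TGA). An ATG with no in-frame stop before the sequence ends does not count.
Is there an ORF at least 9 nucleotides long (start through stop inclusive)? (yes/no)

Frame 1: ATA TGT ACG TTA GCT GAA — no ATG→stop ORF.
Largest ORF found is 0 nucleotides < 9, so no.

no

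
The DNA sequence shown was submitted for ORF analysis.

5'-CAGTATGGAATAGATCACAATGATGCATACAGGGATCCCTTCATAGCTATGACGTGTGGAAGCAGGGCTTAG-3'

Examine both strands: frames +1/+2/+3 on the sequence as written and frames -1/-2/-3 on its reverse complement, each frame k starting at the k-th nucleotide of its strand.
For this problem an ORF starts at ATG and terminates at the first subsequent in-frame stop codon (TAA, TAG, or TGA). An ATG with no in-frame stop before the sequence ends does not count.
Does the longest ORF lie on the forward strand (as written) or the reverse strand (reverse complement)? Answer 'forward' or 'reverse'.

Reverse complement (5'→3'): CTAAGCCCTGCTTCCACACGTCATAGCTATGAAGGGATCCCTGTATGCATCATTGTGATCTATTCCATACTG
Frame +1: CAG TAT GGA ATA GAT CAC AAT GAT GCA TAC AGG GAT CCC TTC ATA GCT ATG ACG TGT GGA AGC AGG GCT TAG — ATG at 49, stop TAG at 70 → 24 nt.
Frame +2: AGT ATG GAA TAG ATC ACA ATG ATG CAT ACA GGG ATC CCT TCA TAG CTA TGA CGT GTG GAA GCA GGG CTT — ATG at 5, stop TAG at 11 → 9 nt; ATG at 20, stop TAG at 44 → 27 nt; ATG at 23, stop TAG at 44 → 24 nt.
Frame +3: GTA TGG AAT AGA TCA CAA TGA TGC ATA CAG GGA TCC CTT CAT AGC TAT GAC GTG TGG AAG CAG GGC TTA — no ATG→stop ORF.
Frame -1: CTA AGC CCT GCT TCC ACA CGT CAT AGC TAT GAA GGG ATC CCT GTA TGC ATC ATT GTG ATC TAT TCC ATA CTG — no ATG→stop ORF.
Frame -2: TAA GCC CTG CTT CCA CAC GTC ATA GCT ATG AAG GGA TCC CTG TAT GCA TCA TTG TGA TCT ATT CCA TAC — ATG at 29, stop TGA at 56 → 30 nt.
Frame -3: AAG CCC TGC TTC CAC ACG TCA TAG CTA TGA AGG GAT CCC TGT ATG CAT CAT TGT GAT CTA TTC CAT ACT — no ATG→stop ORF.
Forward-strand max 27 nt; reverse-strand max 30 nt. The reverse strand has the longer ORF.

reverse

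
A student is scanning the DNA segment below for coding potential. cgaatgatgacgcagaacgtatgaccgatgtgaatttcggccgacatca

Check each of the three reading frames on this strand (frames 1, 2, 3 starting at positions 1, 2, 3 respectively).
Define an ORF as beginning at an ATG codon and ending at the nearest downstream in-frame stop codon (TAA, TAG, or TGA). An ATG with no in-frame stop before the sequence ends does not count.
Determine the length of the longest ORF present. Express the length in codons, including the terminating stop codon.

Frame 1: CGA ATG ATG ACG CAG AAC GTA TGA CCG ATG TGA ATT TCG GCC GAC ATC — ATG at 4, stop TGA at 22 → 21 nt; ATG at 7, stop TGA at 22 → 18 nt; ATG at 28, stop TGA at 31 → 6 nt.
Frame 2: GAA TGA TGA CGC AGA ACG TAT GAC CGA TGT GAA TTT CGG CCG ACA TCA — no ATG→stop ORF.
Frame 3: AAT GAT GAC GCA GAA CGT ATG ACC GAT GTG AAT TTC GGC CGA CAT — no ATG→stop ORF.
Longest: frame 1, positions 4–24, 21 nt = 7 codons = 6 aa. → 7 codons.

7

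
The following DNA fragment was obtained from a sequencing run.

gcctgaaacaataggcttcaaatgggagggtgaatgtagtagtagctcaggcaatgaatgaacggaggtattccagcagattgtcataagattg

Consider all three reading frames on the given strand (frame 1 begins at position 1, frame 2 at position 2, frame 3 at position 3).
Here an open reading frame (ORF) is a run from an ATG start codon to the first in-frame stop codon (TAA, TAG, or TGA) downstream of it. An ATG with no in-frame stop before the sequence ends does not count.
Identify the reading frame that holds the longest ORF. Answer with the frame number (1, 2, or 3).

3

Frame 1: GCC TGA AAC AAT AGG CTT CAA ATG GGA GGG TGA ATG TAG TAG TAG CTC AGG CAA TGA ATG AAC GGA GGT ATT CCA GCA GAT TGT CAT AAG ATT — ATG at 22, stop TGA at 31 → 12 nt; ATG at 34, stop TAG at 37 → 6 nt.
Frame 2: CCT GAA ACA ATA GGC TTC AAA TGG GAG GGT GAA TGT AGT AGT AGC TCA GGC AAT GAA TGA ACG GAG GTA TTC CAG CAG ATT GTC ATA AGA TTG — no ATG→stop ORF.
Frame 3: CTG AAA CAA TAG GCT TCA AAT GGG AGG GTG AAT GTA GTA GTA GCT CAG GCA ATG AAT GAA CGG AGG TAT TCC AGC AGA TTG TCA TAA GAT — ATG at 54, stop TAA at 87 → 36 nt.
Longest ORF is 36 nt in frame 3 (positions 54–89).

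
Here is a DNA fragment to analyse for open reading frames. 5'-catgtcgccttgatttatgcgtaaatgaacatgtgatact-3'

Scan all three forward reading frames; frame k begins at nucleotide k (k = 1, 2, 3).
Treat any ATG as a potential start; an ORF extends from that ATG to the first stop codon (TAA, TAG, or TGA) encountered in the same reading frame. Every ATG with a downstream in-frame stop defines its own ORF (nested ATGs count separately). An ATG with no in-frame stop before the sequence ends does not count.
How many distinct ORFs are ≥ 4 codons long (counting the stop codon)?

Frame 1: CAT GTC GCC TTG ATT TAT GCG TAA ATG AAC ATG TGA TAC — ATG at 25, stop TGA at 34 → 12 nt; ATG at 31, stop TGA at 34 → 6 nt.
Frame 2: ATG TCG CCT TGA TTT ATG CGT AAA TGA ACA TGT GAT ACT — ATG at 2, stop TGA at 11 → 12 nt; ATG at 17, stop TGA at 26 → 12 nt.
Frame 3: TGT CGC CTT GAT TTA TGC GTA AAT GAA CAT GTG ATA — no ATG→stop ORF.
ORFs ≥ 4 codons: frame 1 25–36 (4 codons), frame 2 2–13 (4 codons), frame 2 17–28 (4 codons). Count = 3.

3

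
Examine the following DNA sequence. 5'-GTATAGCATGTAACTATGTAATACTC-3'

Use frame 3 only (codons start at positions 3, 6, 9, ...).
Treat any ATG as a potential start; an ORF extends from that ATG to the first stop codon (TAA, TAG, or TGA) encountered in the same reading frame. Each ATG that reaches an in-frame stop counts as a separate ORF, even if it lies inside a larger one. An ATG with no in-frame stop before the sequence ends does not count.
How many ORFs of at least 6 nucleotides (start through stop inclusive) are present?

0

Frame 3: ATA GCA TGT AAC TAT GTA ATA CTC — no ATG→stop ORF.
No ORF reaches 6 nucleotides. Count = 0.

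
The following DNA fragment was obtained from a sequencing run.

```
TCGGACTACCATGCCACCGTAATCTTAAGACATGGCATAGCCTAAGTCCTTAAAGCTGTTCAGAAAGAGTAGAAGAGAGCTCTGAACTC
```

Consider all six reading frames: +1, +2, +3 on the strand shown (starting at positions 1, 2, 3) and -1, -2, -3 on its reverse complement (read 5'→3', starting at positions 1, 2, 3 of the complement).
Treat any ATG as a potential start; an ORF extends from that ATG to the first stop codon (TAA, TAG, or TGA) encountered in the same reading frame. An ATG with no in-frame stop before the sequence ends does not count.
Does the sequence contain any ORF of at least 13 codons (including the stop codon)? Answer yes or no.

Reverse complement (5'→3'): GAGTTCAGAGCTCTCTTCTACTCTTTCTGAACAGCTTTAAGGACTTAGGCTATGCCATGTCTTAAGATTACGGTGGCATGGTAGTCCGA
Frame +1: TCG GAC TAC CAT GCC ACC GTA ATC TTA AGA CAT GGC ATA GCC TAA GTC CTT AAA GCT GTT CAG AAA GAG TAG AAG AGA GCT CTG AAC — no ATG→stop ORF.
Frame +2: CGG ACT ACC ATG CCA CCG TAA TCT TAA GAC ATG GCA TAG CCT AAG TCC TTA AAG CTG TTC AGA AAG AGT AGA AGA GAG CTC TGA ACT — ATG at 11, stop TAA at 20 → 12 nt; ATG at 32, stop TAG at 38 → 9 nt.
Frame +3: GGA CTA CCA TGC CAC CGT AAT CTT AAG ACA TGG CAT AGC CTA AGT CCT TAA AGC TGT TCA GAA AGA GTA GAA GAG AGC TCT GAA CTC — no ATG→stop ORF.
Frame -1: GAG TTC AGA GCT CTC TTC TAC TCT TTC TGA ACA GCT TTA AGG ACT TAG GCT ATG CCA TGT CTT AAG ATT ACG GTG GCA TGG TAG TCC — ATG at 52, stop TAG at 82 → 33 nt.
Frame -2: AGT TCA GAG CTC TCT TCT ACT CTT TCT GAA CAG CTT TAA GGA CTT AGG CTA TGC CAT GTC TTA AGA TTA CGG TGG CAT GGT AGT CCG — no ATG→stop ORF.
Frame -3: GTT CAG AGC TCT CTT CTA CTC TTT CTG AAC AGC TTT AAG GAC TTA GGC TAT GCC ATG TCT TAA GAT TAC GGT GGC ATG GTA GTC CGA — ATG at 57, stop TAA at 63 → 9 nt.
Largest ORF found is 11 codons < 13, so no.

no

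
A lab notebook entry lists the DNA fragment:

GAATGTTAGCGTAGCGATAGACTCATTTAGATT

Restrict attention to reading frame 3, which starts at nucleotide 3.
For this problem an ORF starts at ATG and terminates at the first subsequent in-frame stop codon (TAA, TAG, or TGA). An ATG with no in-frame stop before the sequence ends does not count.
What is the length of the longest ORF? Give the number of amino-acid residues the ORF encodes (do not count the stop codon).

3

Frame 3: ATG TTA GCG TAG CGA TAG ACT CAT TTA GAT — ATG at 3, stop TAG at 12 → 12 nt.
Longest: frame 3, positions 3–14, 12 nt = 4 codons = 3 aa. → 3 amino acids.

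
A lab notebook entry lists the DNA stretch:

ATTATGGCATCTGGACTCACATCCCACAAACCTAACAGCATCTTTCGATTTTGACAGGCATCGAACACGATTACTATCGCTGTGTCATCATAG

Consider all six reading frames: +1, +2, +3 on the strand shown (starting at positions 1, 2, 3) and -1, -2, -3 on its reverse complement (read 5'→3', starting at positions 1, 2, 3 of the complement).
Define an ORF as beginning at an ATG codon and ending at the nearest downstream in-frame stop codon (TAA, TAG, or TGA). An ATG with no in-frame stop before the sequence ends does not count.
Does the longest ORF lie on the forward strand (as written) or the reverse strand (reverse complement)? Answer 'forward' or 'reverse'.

forward

Reverse complement (5'→3'): CTATGATGACACAGCGATAGTAATCGTGTTCGATGCCTGTCAAAATCGAAAGATGCTGTTAGGTTTGTGGGATGTGAGTCCAGATGCCATAAT
Frame +1: ATT ATG GCA TCT GGA CTC ACA TCC CAC AAA CCT AAC AGC ATC TTT CGA TTT TGA CAG GCA TCG AAC ACG ATT ACT ATC GCT GTG TCA TCA TAG — ATG at 4, stop TGA at 52 → 51 nt.
Frame +2: TTA TGG CAT CTG GAC TCA CAT CCC ACA AAC CTA ACA GCA TCT TTC GAT TTT GAC AGG CAT CGA ACA CGA TTA CTA TCG CTG TGT CAT CAT — no ATG→stop ORF.
Frame +3: TAT GGC ATC TGG ACT CAC ATC CCA CAA ACC TAA CAG CAT CTT TCG ATT TTG ACA GGC ATC GAA CAC GAT TAC TAT CGC TGT GTC ATC ATA — no ATG→stop ORF.
Frame -1: CTA TGA TGA CAC AGC GAT AGT AAT CGT GTT CGA TGC CTG TCA AAA TCG AAA GAT GCT GTT AGG TTT GTG GGA TGT GAG TCC AGA TGC CAT AAT — no ATG→stop ORF.
Frame -2: TAT GAT GAC ACA GCG ATA GTA ATC GTG TTC GAT GCC TGT CAA AAT CGA AAG ATG CTG TTA GGT TTG TGG GAT GTG AGT CCA GAT GCC ATA — no ATG→stop ORF.
Frame -3: ATG ATG ACA CAG CGA TAG TAA TCG TGT TCG ATG CCT GTC AAA ATC GAA AGA TGC TGT TAG GTT TGT GGG ATG TGA GTC CAG ATG CCA TAA — ATG at 3, stop TAG at 18 → 18 nt; ATG at 6, stop TAG at 18 → 15 nt; ATG at 33, stop TAG at 60 → 30 nt; ATG at 72, stop TGA at 75 → 6 nt; ATG at 84, stop TAA at 90 → 9 nt.
Forward-strand max 51 nt; reverse-strand max 30 nt. The forward strand has the longer ORF.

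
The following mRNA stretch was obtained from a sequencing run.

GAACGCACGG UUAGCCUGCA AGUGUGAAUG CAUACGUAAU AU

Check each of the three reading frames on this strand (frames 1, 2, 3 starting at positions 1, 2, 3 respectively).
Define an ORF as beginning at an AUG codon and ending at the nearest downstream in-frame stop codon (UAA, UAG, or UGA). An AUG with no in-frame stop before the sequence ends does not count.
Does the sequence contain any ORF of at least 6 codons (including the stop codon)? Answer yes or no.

no

Frame 1: GAA CGC ACG GUU AGC CUG CAA GUG UGA AUG CAU ACG UAA UAU — AUG at 28, stop UAA at 37 → 12 nt.
Frame 2: AAC GCA CGG UUA GCC UGC AAG UGU GAA UGC AUA CGU AAU — no AUG→stop ORF.
Frame 3: ACG CAC GGU UAG CCU GCA AGU GUG AAU GCA UAC GUA AUA — no AUG→stop ORF.
Largest ORF found is 4 codons < 6, so no.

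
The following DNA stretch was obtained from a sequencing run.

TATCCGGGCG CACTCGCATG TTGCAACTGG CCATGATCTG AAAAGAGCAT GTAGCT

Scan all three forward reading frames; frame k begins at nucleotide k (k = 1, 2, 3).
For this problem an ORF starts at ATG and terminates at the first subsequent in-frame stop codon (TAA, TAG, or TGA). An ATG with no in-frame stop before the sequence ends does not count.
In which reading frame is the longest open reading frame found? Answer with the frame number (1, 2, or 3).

Frame 1: TAT CCG GGC GCA CTC GCA TGT TGC AAC TGG CCA TGA TCT GAA AAG AGC ATG TAG — ATG at 49, stop TAG at 52 → 6 nt.
Frame 2: ATC CGG GCG CAC TCG CAT GTT GCA ACT GGC CAT GAT CTG AAA AGA GCA TGT AGC — no ATG→stop ORF.
Frame 3: TCC GGG CGC ACT CGC ATG TTG CAA CTG GCC ATG ATC TGA AAA GAG CAT GTA GCT — ATG at 18, stop TGA at 39 → 24 nt; ATG at 33, stop TGA at 39 → 9 nt.
Longest ORF is 24 nt in frame 3 (positions 18–41).

3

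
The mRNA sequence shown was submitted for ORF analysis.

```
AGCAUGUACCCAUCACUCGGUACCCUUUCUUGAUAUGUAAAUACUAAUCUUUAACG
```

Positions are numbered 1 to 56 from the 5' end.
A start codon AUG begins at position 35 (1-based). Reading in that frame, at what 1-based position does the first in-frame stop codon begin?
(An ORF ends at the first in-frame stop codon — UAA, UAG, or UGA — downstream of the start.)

38

Codons from position 35: AUG (35–37), UAA (38–40).
UAA is a stop codon; it begins at position 38.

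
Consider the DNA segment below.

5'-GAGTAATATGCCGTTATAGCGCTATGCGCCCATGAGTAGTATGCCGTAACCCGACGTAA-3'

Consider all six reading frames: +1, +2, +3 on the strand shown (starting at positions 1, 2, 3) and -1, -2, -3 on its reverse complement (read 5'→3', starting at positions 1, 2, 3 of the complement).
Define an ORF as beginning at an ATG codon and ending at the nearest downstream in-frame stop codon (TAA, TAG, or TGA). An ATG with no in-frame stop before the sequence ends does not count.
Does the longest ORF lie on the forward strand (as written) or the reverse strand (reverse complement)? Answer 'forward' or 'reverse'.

Reverse complement (5'→3'): TTACGTCGGGTTACGGCATACTACTCATGGGCGCATAGCGCTATAACGGCATATTACTC
Frame +1: GAG TAA TAT GCC GTT ATA GCG CTA TGC GCC CAT GAG TAG TAT GCC GTA ACC CGA CGT — no ATG→stop ORF.
Frame +2: AGT AAT ATG CCG TTA TAG CGC TAT GCG CCC ATG AGT AGT ATG CCG TAA CCC GAC GTA — ATG at 8, stop TAG at 17 → 12 nt; ATG at 32, stop TAA at 47 → 18 nt; ATG at 41, stop TAA at 47 → 9 nt.
Frame +3: GTA ATA TGC CGT TAT AGC GCT ATG CGC CCA TGA GTA GTA TGC CGT AAC CCG ACG TAA — ATG at 24, stop TGA at 33 → 12 nt.
Frame -1: TTA CGT CGG GTT ACG GCA TAC TAC TCA TGG GCG CAT AGC GCT ATA ACG GCA TAT TAC — no ATG→stop ORF.
Frame -2: TAC GTC GGG TTA CGG CAT ACT ACT CAT GGG CGC ATA GCG CTA TAA CGG CAT ATT ACT — no ATG→stop ORF.
Frame -3: ACG TCG GGT TAC GGC ATA CTA CTC ATG GGC GCA TAG CGC TAT AAC GGC ATA TTA CTC — ATG at 27, stop TAG at 36 → 12 nt.
Forward-strand max 18 nt; reverse-strand max 12 nt. The forward strand has the longer ORF.

forward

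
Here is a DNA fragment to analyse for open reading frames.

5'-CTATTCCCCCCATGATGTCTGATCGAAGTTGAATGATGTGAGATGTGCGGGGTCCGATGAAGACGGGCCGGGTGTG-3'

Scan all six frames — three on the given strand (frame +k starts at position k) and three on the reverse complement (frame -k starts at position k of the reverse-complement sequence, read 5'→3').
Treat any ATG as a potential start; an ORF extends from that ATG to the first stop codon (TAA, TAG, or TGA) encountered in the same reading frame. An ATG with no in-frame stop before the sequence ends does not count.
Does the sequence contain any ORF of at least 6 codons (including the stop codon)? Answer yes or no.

Reverse complement (5'→3'): CACACCCGGCCCGTCTTCATCGGACCCCGCACATCTCACATCATTCAACTTCGATCAGACATCATGGGGGGAATAG
Frame +1: CTA TTC CCC CCA TGA TGT CTG ATC GAA GTT GAA TGA TGT GAG ATG TGC GGG GTC CGA TGA AGA CGG GCC GGG TGT — ATG at 43, stop TGA at 58 → 18 nt.
Frame +2: TAT TCC CCC CAT GAT GTC TGA TCG AAG TTG AAT GAT GTG AGA TGT GCG GGG TCC GAT GAA GAC GGG CCG GGT GTG — no ATG→stop ORF.
Frame +3: ATT CCC CCC ATG ATG TCT GAT CGA AGT TGA ATG ATG TGA GAT GTG CGG GGT CCG ATG AAG ACG GGC CGG GTG — ATG at 12, stop TGA at 30 → 21 nt; ATG at 15, stop TGA at 30 → 18 nt; ATG at 33, stop TGA at 39 → 9 nt; ATG at 36, stop TGA at 39 → 6 nt.
Frame -1: CAC ACC CGG CCC GTC TTC ATC GGA CCC CGC ACA TCT CAC ATC ATT CAA CTT CGA TCA GAC ATC ATG GGG GGA ATA — no ATG→stop ORF.
Frame -2: ACA CCC GGC CCG TCT TCA TCG GAC CCC GCA CAT CTC ACA TCA TTC AAC TTC GAT CAG ACA TCA TGG GGG GAA TAG — no ATG→stop ORF.
Frame -3: CAC CCG GCC CGT CTT CAT CGG ACC CCG CAC ATC TCA CAT CAT TCA ACT TCG ATC AGA CAT CAT GGG GGG AAT — no ATG→stop ORF.
Frame +1 has an ORF of 6 codons (positions 43–60) ≥ 6, so yes.

yes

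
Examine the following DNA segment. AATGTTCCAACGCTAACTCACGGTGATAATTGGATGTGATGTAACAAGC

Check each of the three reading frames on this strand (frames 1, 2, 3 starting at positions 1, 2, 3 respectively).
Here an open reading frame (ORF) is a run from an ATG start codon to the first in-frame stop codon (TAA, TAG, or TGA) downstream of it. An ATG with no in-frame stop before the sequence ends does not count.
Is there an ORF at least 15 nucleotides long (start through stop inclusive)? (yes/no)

Frame 1: AAT GTT CCA ACG CTA ACT CAC GGT GAT AAT TGG ATG TGA TGT AAC AAG — ATG at 34, stop TGA at 37 → 6 nt.
Frame 2: ATG TTC CAA CGC TAA CTC ACG GTG ATA ATT GGA TGT GAT GTA ACA AGC — ATG at 2, stop TAA at 14 → 15 nt.
Frame 3: TGT TCC AAC GCT AAC TCA CGG TGA TAA TTG GAT GTG ATG TAA CAA — ATG at 39, stop TAA at 42 → 6 nt.
Frame 2 has an ORF of 15 nucleotides (positions 2–16) ≥ 15, so yes.

yes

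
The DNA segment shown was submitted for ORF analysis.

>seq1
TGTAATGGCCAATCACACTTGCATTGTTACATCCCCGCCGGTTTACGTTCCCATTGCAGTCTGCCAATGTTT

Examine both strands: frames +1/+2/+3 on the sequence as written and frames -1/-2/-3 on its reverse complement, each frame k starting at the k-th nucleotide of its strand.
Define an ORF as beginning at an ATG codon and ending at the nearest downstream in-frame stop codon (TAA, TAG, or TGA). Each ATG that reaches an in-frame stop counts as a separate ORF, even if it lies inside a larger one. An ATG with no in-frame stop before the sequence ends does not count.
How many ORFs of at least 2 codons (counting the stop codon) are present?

Reverse complement (5'→3'): AAACATTGGCAGACTGCAATGGGAACGTAAACCGGCGGGGATGTAACAATGCAAGTGTGATTGGCCATTACA
Frame +1: TGT AAT GGC CAA TCA CAC TTG CAT TGT TAC ATC CCC GCC GGT TTA CGT TCC CAT TGC AGT CTG CCA ATG TTT — no ATG→stop ORF.
Frame +2: GTA ATG GCC AAT CAC ACT TGC ATT GTT ACA TCC CCG CCG GTT TAC GTT CCC ATT GCA GTC TGC CAA TGT — no ATG→stop ORF.
Frame +3: TAA TGG CCA ATC ACA CTT GCA TTG TTA CAT CCC CGC CGG TTT ACG TTC CCA TTG CAG TCT GCC AAT GTT — no ATG→stop ORF.
Frame -1: AAA CAT TGG CAG ACT GCA ATG GGA ACG TAA ACC GGC GGG GAT GTA ACA ATG CAA GTG TGA TTG GCC ATT ACA — ATG at 19, stop TAA at 28 → 12 nt; ATG at 49, stop TGA at 58 → 12 nt.
Frame -2: AAC ATT GGC AGA CTG CAA TGG GAA CGT AAA CCG GCG GGG ATG TAA CAA TGC AAG TGT GAT TGG CCA TTA — ATG at 41, stop TAA at 44 → 6 nt.
Frame -3: ACA TTG GCA GAC TGC AAT GGG AAC GTA AAC CGG CGG GGA TGT AAC AAT GCA AGT GTG ATT GGC CAT TAC — no ATG→stop ORF.
ORFs ≥ 2 codons: frame -1 19–30 (4 codons), frame -1 49–60 (4 codons), frame -2 41–46 (2 codons). Count = 3.

3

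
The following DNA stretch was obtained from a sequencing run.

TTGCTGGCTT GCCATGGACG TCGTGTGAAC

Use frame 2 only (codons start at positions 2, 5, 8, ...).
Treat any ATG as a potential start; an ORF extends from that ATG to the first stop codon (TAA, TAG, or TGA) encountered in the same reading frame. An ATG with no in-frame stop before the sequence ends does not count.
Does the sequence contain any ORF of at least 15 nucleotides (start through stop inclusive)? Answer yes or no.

Frame 2: TGC TGG CTT GCC ATG GAC GTC GTG TGA — ATG at 14, stop TGA at 26 → 15 nt.
Frame 2 has an ORF of 15 nucleotides (positions 14–28) ≥ 15, so yes.

yes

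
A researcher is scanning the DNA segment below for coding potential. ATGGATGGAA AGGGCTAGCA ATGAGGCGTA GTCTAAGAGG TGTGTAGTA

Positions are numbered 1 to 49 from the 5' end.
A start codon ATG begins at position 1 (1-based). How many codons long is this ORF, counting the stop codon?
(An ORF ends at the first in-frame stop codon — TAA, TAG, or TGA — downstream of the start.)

6

Codons from position 1: ATG (1–3), GAT (4–6), GGA (7–9), AAG (10–12), GGC (13–15), TAG (16–18).
TAG is the first in-frame stop; that's 6 codons including the stop.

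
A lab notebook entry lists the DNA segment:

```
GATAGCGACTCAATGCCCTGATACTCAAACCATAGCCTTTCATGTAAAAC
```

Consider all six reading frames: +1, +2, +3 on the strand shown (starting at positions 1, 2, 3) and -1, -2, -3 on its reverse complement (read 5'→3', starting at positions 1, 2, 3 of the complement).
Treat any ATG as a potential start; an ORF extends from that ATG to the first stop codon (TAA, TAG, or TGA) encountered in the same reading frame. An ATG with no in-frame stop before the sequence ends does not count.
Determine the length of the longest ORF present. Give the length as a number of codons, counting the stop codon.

3

Reverse complement (5'→3'): GTTTTACATGAAAGGCTATGGTTTGAGTATCAGGGCATTGAGTCGCTATC
Frame +1: GAT AGC GAC TCA ATG CCC TGA TAC TCA AAC CAT AGC CTT TCA TGT AAA — ATG at 13, stop TGA at 19 → 9 nt.
Frame +2: ATA GCG ACT CAA TGC CCT GAT ACT CAA ACC ATA GCC TTT CAT GTA AAA — no ATG→stop ORF.
Frame +3: TAG CGA CTC AAT GCC CTG ATA CTC AAA CCA TAG CCT TTC ATG TAA AAC — ATG at 42, stop TAA at 45 → 6 nt.
Frame -1: GTT TTA CAT GAA AGG CTA TGG TTT GAG TAT CAG GGC ATT GAG TCG CTA — no ATG→stop ORF.
Frame -2: TTT TAC ATG AAA GGC TAT GGT TTG AGT ATC AGG GCA TTG AGT CGC TAT — no ATG→stop ORF.
Frame -3: TTT ACA TGA AAG GCT ATG GTT TGA GTA TCA GGG CAT TGA GTC GCT ATC — ATG at 18, stop TGA at 24 → 9 nt.
Longest: frame +1, positions 13–21, 9 nt = 3 codons = 2 aa. → 3 codons.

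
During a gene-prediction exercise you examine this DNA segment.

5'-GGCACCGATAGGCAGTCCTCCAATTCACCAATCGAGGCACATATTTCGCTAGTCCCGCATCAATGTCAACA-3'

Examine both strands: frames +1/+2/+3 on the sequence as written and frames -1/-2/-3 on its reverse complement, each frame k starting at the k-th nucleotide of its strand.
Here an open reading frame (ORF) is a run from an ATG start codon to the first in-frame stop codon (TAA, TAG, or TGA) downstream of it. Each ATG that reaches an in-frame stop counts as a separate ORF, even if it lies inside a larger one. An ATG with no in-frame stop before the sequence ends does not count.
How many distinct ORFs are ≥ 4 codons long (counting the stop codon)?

Reverse complement (5'→3'): TGTTGACATTGATGCGGGACTAGCGAAATATGTGCCTCGATTGGTGAATTGGAGGACTGCCTATCGGTGCC
Frame +1: GGC ACC GAT AGG CAG TCC TCC AAT TCA CCA ATC GAG GCA CAT ATT TCG CTA GTC CCG CAT CAA TGT CAA — no ATG→stop ORF.
Frame +2: GCA CCG ATA GGC AGT CCT CCA ATT CAC CAA TCG AGG CAC ATA TTT CGC TAG TCC CGC ATC AAT GTC AAC — no ATG→stop ORF.
Frame +3: CAC CGA TAG GCA GTC CTC CAA TTC ACC AAT CGA GGC ACA TAT TTC GCT AGT CCC GCA TCA ATG TCA ACA — no ATG→stop ORF.
Frame -1: TGT TGA CAT TGA TGC GGG ACT AGC GAA ATA TGT GCC TCG ATT GGT GAA TTG GAG GAC TGC CTA TCG GTG — no ATG→stop ORF.
Frame -2: GTT GAC ATT GAT GCG GGA CTA GCG AAA TAT GTG CCT CGA TTG GTG AAT TGG AGG ACT GCC TAT CGG TGC — no ATG→stop ORF.
Frame -3: TTG ACA TTG ATG CGG GAC TAG CGA AAT ATG TGC CTC GAT TGG TGA ATT GGA GGA CTG CCT ATC GGT GCC — ATG at 12, stop TAG at 21 → 12 nt; ATG at 30, stop TGA at 45 → 18 nt.
ORFs ≥ 4 codons: frame -3 12–23 (4 codons), frame -3 30–47 (6 codons). Count = 2.

2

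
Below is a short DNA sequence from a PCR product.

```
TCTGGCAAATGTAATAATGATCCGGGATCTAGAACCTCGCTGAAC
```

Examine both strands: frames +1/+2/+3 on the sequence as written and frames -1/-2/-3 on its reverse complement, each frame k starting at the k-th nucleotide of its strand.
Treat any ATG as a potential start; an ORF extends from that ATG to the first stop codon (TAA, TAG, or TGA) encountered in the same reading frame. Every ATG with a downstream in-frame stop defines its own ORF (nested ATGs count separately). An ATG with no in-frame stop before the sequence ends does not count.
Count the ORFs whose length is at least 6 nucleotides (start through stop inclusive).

Reverse complement (5'→3'): GTTCAGCGAGGTTCTAGATCCCGGATCATTATTACATTTGCCAGA
Frame +1: TCT GGC AAA TGT AAT AAT GAT CCG GGA TCT AGA ACC TCG CTG AAC — no ATG→stop ORF.
Frame +2: CTG GCA AAT GTA ATA ATG ATC CGG GAT CTA GAA CCT CGC TGA — ATG at 17, stop TGA at 41 → 27 nt.
Frame +3: TGG CAA ATG TAA TAA TGA TCC GGG ATC TAG AAC CTC GCT GAA — ATG at 9, stop TAA at 12 → 6 nt.
Frame -1: GTT CAG CGA GGT TCT AGA TCC CGG ATC ATT ATT ACA TTT GCC AGA — no ATG→stop ORF.
Frame -2: TTC AGC GAG GTT CTA GAT CCC GGA TCA TTA TTA CAT TTG CCA — no ATG→stop ORF.
Frame -3: TCA GCG AGG TTC TAG ATC CCG GAT CAT TAT TAC ATT TGC CAG — no ATG→stop ORF.
ORFs ≥ 6 nucleotides: frame +2 17–43 (27 nucleotides), frame +3 9–14 (6 nucleotides). Count = 2.

2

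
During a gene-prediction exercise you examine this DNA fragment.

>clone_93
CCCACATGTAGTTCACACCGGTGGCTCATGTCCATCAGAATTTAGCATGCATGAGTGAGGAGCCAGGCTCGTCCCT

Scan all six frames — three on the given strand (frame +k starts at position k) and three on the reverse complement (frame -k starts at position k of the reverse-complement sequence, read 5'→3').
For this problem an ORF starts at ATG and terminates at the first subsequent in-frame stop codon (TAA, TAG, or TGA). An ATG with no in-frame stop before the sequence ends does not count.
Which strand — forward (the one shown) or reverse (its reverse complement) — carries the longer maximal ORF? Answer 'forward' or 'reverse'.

Reverse complement (5'→3'): AGGGACGAGCCTGGCTCCTCACTCATGCATGCTAAATTCTGATGGACATGAGCCACCGGTGTGAACTACATGTGGG
Frame +1: CCC ACA TGT AGT TCA CAC CGG TGG CTC ATG TCC ATC AGA ATT TAG CAT GCA TGA GTG AGG AGC CAG GCT CGT CCC — ATG at 28, stop TAG at 43 → 18 nt.
Frame +2: CCA CAT GTA GTT CAC ACC GGT GGC TCA TGT CCA TCA GAA TTT AGC ATG CAT GAG TGA GGA GCC AGG CTC GTC CCT — ATG at 47, stop TGA at 56 → 12 nt.
Frame +3: CAC ATG TAG TTC ACA CCG GTG GCT CAT GTC CAT CAG AAT TTA GCA TGC ATG AGT GAG GAG CCA GGC TCG TCC — ATG at 6, stop TAG at 9 → 6 nt.
Frame -1: AGG GAC GAG CCT GGC TCC TCA CTC ATG CAT GCT AAA TTC TGA TGG ACA TGA GCC ACC GGT GTG AAC TAC ATG TGG — ATG at 25, stop TGA at 40 → 18 nt.
Frame -2: GGG ACG AGC CTG GCT CCT CAC TCA TGC ATG CTA AAT TCT GAT GGA CAT GAG CCA CCG GTG TGA ACT ACA TGT GGG — ATG at 29, stop TGA at 62 → 36 nt.
Frame -3: GGA CGA GCC TGG CTC CTC ACT CAT GCA TGC TAA ATT CTG ATG GAC ATG AGC CAC CGG TGT GAA CTA CAT GTG — no ATG→stop ORF.
Forward-strand max 18 nt; reverse-strand max 36 nt. The reverse strand has the longer ORF.

reverse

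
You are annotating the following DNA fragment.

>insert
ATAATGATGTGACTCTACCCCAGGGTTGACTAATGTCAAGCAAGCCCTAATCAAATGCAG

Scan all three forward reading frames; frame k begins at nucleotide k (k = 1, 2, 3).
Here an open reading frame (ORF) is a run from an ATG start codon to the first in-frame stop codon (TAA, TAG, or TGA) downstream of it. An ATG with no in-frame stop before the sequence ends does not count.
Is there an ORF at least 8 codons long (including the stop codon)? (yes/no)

no

Frame 1: ATA ATG ATG TGA CTC TAC CCC AGG GTT GAC TAA TGT CAA GCA AGC CCT AAT CAA ATG CAG — ATG at 4, stop TGA at 10 → 9 nt; ATG at 7, stop TGA at 10 → 6 nt.
Frame 2: TAA TGA TGT GAC TCT ACC CCA GGG TTG ACT AAT GTC AAG CAA GCC CTA ATC AAA TGC — no ATG→stop ORF.
Frame 3: AAT GAT GTG ACT CTA CCC CAG GGT TGA CTA ATG TCA AGC AAG CCC TAA TCA AAT GCA — ATG at 33, stop TAA at 48 → 18 nt.
Largest ORF found is 6 codons < 8, so no.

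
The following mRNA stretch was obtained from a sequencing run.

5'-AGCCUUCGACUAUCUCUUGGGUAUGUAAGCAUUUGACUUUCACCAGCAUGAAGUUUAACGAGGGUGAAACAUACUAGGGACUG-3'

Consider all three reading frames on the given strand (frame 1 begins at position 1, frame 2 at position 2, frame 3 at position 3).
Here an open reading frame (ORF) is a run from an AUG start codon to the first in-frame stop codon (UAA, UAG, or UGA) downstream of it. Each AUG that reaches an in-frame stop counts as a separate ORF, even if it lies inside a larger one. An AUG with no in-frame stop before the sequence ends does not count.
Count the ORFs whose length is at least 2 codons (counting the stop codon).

2

Frame 1: AGC CUU CGA CUA UCU CUU GGG UAU GUA AGC AUU UGA CUU UCA CCA GCA UGA AGU UUA ACG AGG GUG AAA CAU ACU AGG GAC — no AUG→stop ORF.
Frame 2: GCC UUC GAC UAU CUC UUG GGU AUG UAA GCA UUU GAC UUU CAC CAG CAU GAA GUU UAA CGA GGG UGA AAC AUA CUA GGG ACU — AUG at 23, stop UAA at 26 → 6 nt.
Frame 3: CCU UCG ACU AUC UCU UGG GUA UGU AAG CAU UUG ACU UUC ACC AGC AUG AAG UUU AAC GAG GGU GAA ACA UAC UAG GGA CUG — AUG at 48, stop UAG at 75 → 30 nt.
ORFs ≥ 2 codons: frame 2 23–28 (2 codons), frame 3 48–77 (10 codons). Count = 2.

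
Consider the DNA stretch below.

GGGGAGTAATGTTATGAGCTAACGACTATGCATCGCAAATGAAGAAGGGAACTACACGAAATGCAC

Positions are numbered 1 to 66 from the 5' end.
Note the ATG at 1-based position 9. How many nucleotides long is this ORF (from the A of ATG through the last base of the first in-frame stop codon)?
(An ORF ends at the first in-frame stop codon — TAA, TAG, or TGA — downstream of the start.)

9

Codons from position 9: ATG (9–11), TTA (12–14), TGA (15–17).
TGA is the first in-frame stop; ORF spans 9–17, 9 nucleotides.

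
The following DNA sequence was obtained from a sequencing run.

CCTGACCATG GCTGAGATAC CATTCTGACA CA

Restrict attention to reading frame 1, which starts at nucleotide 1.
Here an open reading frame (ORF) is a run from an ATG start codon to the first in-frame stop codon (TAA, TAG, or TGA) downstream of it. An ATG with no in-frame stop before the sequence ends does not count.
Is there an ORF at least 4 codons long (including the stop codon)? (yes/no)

no

Frame 1: CCT GAC CAT GGC TGA GAT ACC ATT CTG ACA — no ATG→stop ORF.
Largest ORF found is 0 codons < 4, so no.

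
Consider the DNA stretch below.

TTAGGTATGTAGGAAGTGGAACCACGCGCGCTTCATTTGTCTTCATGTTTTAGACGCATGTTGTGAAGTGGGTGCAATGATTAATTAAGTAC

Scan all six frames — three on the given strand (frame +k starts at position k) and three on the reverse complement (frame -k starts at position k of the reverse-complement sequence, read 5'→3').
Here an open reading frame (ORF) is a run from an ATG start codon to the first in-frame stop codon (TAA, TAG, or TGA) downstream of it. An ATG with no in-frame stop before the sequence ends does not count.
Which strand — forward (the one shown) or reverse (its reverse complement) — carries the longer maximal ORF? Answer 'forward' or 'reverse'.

reverse

Reverse complement (5'→3'): GTACTTAATTAATCATTGCACCCACTTCACAACATGCGTCTAAAACATGAAGACAAATGAAGCGCGCGTGGTTCCACTTCCTACATACCTAA
Frame +1: TTA GGT ATG TAG GAA GTG GAA CCA CGC GCG CTT CAT TTG TCT TCA TGT TTT AGA CGC ATG TTG TGA AGT GGG TGC AAT GAT TAA TTA AGT — ATG at 7, stop TAG at 10 → 6 nt; ATG at 58, stop TGA at 64 → 9 nt.
Frame +2: TAG GTA TGT AGG AAG TGG AAC CAC GCG CGC TTC ATT TGT CTT CAT GTT TTA GAC GCA TGT TGT GAA GTG GGT GCA ATG ATT AAT TAA GTA — ATG at 77, stop TAA at 86 → 12 nt.
Frame +3: AGG TAT GTA GGA AGT GGA ACC ACG CGC GCT TCA TTT GTC TTC ATG TTT TAG ACG CAT GTT GTG AAG TGG GTG CAA TGA TTA ATT AAG TAC — ATG at 45, stop TAG at 51 → 9 nt.
Frame -1: GTA CTT AAT TAA TCA TTG CAC CCA CTT CAC AAC ATG CGT CTA AAA CAT GAA GAC AAA TGA AGC GCG CGT GGT TCC ACT TCC TAC ATA CCT — ATG at 34, stop TGA at 58 → 27 nt.
Frame -2: TAC TTA ATT AAT CAT TGC ACC CAC TTC ACA ACA TGC GTC TAA AAC ATG AAG ACA AAT GAA GCG CGC GTG GTT CCA CTT CCT ACA TAC CTA — no ATG→stop ORF.
Frame -3: ACT TAA TTA ATC ATT GCA CCC ACT TCA CAA CAT GCG TCT AAA ACA TGA AGA CAA ATG AAG CGC GCG TGG TTC CAC TTC CTA CAT ACC TAA — ATG at 57, stop TAA at 90 → 36 nt.
Forward-strand max 12 nt; reverse-strand max 36 nt. The reverse strand has the longer ORF.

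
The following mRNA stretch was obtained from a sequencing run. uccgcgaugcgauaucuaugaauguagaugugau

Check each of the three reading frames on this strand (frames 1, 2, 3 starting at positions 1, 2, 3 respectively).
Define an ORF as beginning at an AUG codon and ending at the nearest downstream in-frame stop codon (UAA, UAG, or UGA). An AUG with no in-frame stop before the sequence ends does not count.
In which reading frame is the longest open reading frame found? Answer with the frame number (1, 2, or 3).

Frame 1: UCC GCG AUG CGA UAU CUA UGA AUG UAG AUG UGA — AUG at 7, stop UGA at 19 → 15 nt; AUG at 22, stop UAG at 25 → 6 nt; AUG at 28, stop UGA at 31 → 6 nt.
Frame 2: CCG CGA UGC GAU AUC UAU GAA UGU AGA UGU GAU — no AUG→stop ORF.
Frame 3: CGC GAU GCG AUA UCU AUG AAU GUA GAU GUG — no AUG→stop ORF.
Longest ORF is 15 nt in frame 1 (positions 7–21).

1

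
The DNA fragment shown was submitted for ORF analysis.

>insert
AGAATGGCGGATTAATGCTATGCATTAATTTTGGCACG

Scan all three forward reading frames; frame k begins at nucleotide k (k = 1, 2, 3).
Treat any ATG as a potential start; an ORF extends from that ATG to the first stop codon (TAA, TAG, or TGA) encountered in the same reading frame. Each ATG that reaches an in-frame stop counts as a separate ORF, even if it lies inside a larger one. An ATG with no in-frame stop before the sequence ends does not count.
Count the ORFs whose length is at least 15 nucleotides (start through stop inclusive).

0

Frame 1: AGA ATG GCG GAT TAA TGC TAT GCA TTA ATT TTG GCA — ATG at 4, stop TAA at 13 → 12 nt.
Frame 2: GAA TGG CGG ATT AAT GCT ATG CAT TAA TTT TGG CAC — ATG at 20, stop TAA at 26 → 9 nt.
Frame 3: AAT GGC GGA TTA ATG CTA TGC ATT AAT TTT GGC ACG — no ATG→stop ORF.
No ORF reaches 15 nucleotides. Count = 0.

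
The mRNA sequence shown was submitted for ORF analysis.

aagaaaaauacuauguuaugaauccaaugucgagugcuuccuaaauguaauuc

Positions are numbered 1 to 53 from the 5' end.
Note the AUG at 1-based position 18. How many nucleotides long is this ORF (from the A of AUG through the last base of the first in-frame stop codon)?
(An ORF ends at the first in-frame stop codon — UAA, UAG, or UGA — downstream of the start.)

27

Codons from position 18: AUG (18–20), AAU (21–23), CCA (24–26), AUG (27–29), UCG (30–32), AGU (33–35), GCU (36–38), UCC (39–41), UAA (42–44).
UAA is the first in-frame stop; ORF spans 18–44, 27 nucleotides.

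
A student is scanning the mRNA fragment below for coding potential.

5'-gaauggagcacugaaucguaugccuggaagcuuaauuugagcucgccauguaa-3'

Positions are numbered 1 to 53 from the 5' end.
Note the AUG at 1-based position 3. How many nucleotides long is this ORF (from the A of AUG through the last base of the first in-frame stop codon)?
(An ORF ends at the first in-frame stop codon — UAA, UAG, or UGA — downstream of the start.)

Codons from position 3: AUG (3–5), GAG (6–8), CAC (9–11), UGA (12–14).
UGA is the first in-frame stop; ORF spans 3–14, 12 nucleotides.

12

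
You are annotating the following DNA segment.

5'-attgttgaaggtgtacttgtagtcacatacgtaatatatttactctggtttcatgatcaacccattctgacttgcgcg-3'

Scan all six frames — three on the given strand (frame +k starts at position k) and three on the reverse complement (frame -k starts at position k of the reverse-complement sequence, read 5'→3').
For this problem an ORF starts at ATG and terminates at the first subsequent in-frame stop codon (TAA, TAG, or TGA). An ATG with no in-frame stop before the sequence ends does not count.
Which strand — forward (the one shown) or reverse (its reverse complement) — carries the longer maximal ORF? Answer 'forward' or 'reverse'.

Reverse complement (5'→3'): CGCGCAAGTCAGAATGGGTTGATCATGAAACCAGAGTAAATATATTACGTATGTGACTACAAGTACACCTTCAACAAT
Frame +1: ATT GTT GAA GGT GTA CTT GTA GTC ACA TAC GTA ATA TAT TTA CTC TGG TTT CAT GAT CAA CCC ATT CTG ACT TGC GCG — no ATG→stop ORF.
Frame +2: TTG TTG AAG GTG TAC TTG TAG TCA CAT ACG TAA TAT ATT TAC TCT GGT TTC ATG ATC AAC CCA TTC TGA CTT GCG — ATG at 53, stop TGA at 68 → 18 nt.
Frame +3: TGT TGA AGG TGT ACT TGT AGT CAC ATA CGT AAT ATA TTT ACT CTG GTT TCA TGA TCA ACC CAT TCT GAC TTG CGC — no ATG→stop ORF.
Frame -1: CGC GCA AGT CAG AAT GGG TTG ATC ATG AAA CCA GAG TAA ATA TAT TAC GTA TGT GAC TAC AAG TAC ACC TTC AAC AAT — ATG at 25, stop TAA at 37 → 15 nt.
Frame -2: GCG CAA GTC AGA ATG GGT TGA TCA TGA AAC CAG AGT AAA TAT ATT ACG TAT GTG ACT ACA AGT ACA CCT TCA ACA — ATG at 14, stop TGA at 20 → 9 nt.
Frame -3: CGC AAG TCA GAA TGG GTT GAT CAT GAA ACC AGA GTA AAT ATA TTA CGT ATG TGA CTA CAA GTA CAC CTT CAA CAA — ATG at 51, stop TGA at 54 → 6 nt.
Forward-strand max 18 nt; reverse-strand max 15 nt. The forward strand has the longer ORF.

forward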